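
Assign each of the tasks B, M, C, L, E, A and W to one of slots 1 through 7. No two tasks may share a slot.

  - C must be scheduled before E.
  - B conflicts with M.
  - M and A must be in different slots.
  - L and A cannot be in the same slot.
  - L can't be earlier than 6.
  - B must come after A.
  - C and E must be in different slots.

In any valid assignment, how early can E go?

Precedence pushes E to at least 2.
E at 2 is achievable: W=7; C=1; A=3; B=4; E=2; L=6; M=5.

2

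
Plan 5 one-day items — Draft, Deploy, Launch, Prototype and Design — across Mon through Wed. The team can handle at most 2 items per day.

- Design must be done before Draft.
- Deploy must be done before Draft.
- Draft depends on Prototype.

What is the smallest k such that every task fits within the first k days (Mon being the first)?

3 days

The precedence chain requires at least 2 distinct days.
With at most 2 per day and 5 tasks, at least 3 days are needed.
3 works (last occupied day: Wed): for example Design in Tue; Prototype in Mon; Draft in Wed; Launch in Tue; Deploy in Mon.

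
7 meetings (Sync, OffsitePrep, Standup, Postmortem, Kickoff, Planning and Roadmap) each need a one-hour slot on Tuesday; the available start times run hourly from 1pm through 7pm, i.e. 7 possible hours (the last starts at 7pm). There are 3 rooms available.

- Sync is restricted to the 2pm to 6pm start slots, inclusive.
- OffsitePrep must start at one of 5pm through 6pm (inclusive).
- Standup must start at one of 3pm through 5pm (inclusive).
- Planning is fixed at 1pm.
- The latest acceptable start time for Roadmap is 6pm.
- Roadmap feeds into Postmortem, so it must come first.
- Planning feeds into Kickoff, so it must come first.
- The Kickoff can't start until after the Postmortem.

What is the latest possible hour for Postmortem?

6pm

Precedence pushes Postmortem to at least 2pm; downstream work caps Postmortem at 6pm.
Postmortem at 6pm is achievable: Postmortem in 6pm, OffsitePrep in 5pm, Roadmap in 1pm, Standup in 3pm, Planning in 1pm, Kickoff in 7pm, Sync in 2pm.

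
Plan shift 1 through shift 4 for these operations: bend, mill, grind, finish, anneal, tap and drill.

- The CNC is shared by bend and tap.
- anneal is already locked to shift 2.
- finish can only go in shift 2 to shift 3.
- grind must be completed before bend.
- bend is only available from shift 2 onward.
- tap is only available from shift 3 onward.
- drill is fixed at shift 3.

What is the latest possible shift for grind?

shift 3

Downstream work caps grind at shift 3.
grind at shift 3 is achievable: grind -> shift 3; tap -> shift 3; finish -> shift 2; bend -> shift 4; anneal -> shift 2; drill -> shift 3; mill -> shift 1.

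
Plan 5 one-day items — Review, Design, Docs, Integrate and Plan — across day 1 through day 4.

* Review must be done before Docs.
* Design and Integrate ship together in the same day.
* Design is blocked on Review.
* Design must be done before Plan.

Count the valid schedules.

Splitting on Review: it can be day 1 (9), day 2 (2). Listing each branch's schedules as (Design, Docs, Integrate, Plan) by day number:
Review=day 1: (2,2,2,3) (2,2,2,4) (2,3,2,3) (2,3,2,4) (2,4,2,3) (2,4,2,4) (3,2,3,4) (3,3,3,4) (3,4,3,4) — 9.
Review=day 2: (3,3,3,4) (3,4,3,4) — 2.
Summing: 9 + 2 = 11.

11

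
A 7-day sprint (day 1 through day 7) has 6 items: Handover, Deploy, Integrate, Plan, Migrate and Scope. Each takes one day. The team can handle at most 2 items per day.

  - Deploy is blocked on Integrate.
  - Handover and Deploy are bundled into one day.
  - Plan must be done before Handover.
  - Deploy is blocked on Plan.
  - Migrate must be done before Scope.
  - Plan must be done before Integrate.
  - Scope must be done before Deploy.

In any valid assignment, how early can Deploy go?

day 3

Precedence pushes Deploy to at least day 3.
Deploy at day 3 is achievable: Integrate=day 2; Plan=day 1; Scope=day 2; Deploy=day 3; Migrate=day 1; Handover=day 3.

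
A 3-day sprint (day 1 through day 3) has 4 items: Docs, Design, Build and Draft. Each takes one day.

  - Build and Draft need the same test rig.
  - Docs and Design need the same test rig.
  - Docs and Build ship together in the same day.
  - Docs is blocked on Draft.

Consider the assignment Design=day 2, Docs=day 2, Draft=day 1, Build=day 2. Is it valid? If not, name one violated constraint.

No — it violates: Docs and Design need the same test rig

Build and Draft need the same test rig — holds.
Docs is blocked on Draft — holds.
Docs and Build ship together in the same day — holds.
Docs and Design need the same test rig — violated.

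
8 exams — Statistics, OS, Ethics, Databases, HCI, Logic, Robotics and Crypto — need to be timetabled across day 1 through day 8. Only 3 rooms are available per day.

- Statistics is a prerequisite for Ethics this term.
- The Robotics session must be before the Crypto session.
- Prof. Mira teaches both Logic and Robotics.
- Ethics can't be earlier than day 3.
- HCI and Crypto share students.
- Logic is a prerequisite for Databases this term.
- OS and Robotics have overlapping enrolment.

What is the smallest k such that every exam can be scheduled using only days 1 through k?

The precedence chain requires at least 2 distinct days.
With at most 3 per day and 8 exams, at least 3 days are needed.
Ethics can't be placed before day 3, so the schedule must run through at least day 3.
3 works (last occupied day: day 3): for example Robotics=day 2; Ethics=day 3; Logic=day 1; HCI=day 2; Statistics=day 1; OS=day 1; Databases=day 2; Crypto=day 3.

3 days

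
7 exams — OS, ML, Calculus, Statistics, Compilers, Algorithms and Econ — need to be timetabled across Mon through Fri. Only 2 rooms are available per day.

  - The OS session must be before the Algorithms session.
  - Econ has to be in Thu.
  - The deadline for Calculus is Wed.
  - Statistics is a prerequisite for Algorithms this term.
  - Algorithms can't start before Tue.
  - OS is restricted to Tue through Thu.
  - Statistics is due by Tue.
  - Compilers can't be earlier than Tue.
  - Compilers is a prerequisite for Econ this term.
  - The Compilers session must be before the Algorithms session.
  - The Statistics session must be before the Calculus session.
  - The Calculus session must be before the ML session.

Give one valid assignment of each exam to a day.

Algorithms -> Thu, Compilers -> Wed, Econ -> Thu, Statistics -> Mon, ML -> Wed, Calculus -> Tue, OS -> Tue

Checking: Compilers(Wed) before Econ(Thu); Compilers(Wed) before Algorithms(Thu); Statistics(Mon) before Calculus(Tue); Calculus(Tue) before ML(Wed); Statistics(Mon) before Algorithms(Thu); OS(Tue) before Algorithms(Thu); OS=Tue in [Tue,Thu]; Compilers=Wed in [Tue,Fri]; Algorithms=Thu in [Tue,Fri]; Econ=Thu in [Thu,Thu]; Calculus=Tue in [Mon,Wed]; Statistics=Mon in [Mon,Tue]; max 2 per day (cap 2).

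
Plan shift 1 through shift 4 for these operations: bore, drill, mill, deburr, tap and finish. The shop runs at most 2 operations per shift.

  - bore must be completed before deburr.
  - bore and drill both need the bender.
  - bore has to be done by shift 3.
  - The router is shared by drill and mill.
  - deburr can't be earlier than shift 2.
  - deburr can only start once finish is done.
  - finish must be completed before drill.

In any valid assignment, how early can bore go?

shift 1

Bore's own window allows nothing later than shift 3.
bore at shift 1 is achievable: mill -> shift 3; drill -> shift 2; deburr -> shift 2; tap -> shift 3; bore -> shift 1; finish -> shift 1.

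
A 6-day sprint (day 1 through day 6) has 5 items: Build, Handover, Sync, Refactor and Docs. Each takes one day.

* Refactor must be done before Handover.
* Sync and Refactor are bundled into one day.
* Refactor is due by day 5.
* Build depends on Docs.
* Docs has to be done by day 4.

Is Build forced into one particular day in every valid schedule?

Build can be day 2 (e.g. Handover=day 2, Sync=day 1, Docs=day 1, Build=day 2, Refactor=day 1) or day 3 (e.g. Docs=day 1; Refactor=day 1; Sync=day 1; Build=day 3; Handover=day 2).

No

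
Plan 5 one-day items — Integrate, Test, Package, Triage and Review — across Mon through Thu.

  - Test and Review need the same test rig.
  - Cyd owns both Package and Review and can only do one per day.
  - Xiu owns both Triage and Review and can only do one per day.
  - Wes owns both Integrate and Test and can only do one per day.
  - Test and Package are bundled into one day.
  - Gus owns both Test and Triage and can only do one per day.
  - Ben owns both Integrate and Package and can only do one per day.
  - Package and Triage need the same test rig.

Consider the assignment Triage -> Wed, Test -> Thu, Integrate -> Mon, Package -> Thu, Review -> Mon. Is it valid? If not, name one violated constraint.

Ben owns both Integrate and Package and can only do one per day — holds.
Test and Review need the same test rig — holds.
Package and Triage need the same test rig — holds.
Gus owns both Test and Triage and can only do one per day — holds.
Wes owns both Integrate and Test and can only do one per day — holds.
Cyd owns both Package and Review and can only do one per day — holds.
Test and Package are bundled into one day — holds.
Xiu owns both Triage and Review and can only do one per day — holds.

Valid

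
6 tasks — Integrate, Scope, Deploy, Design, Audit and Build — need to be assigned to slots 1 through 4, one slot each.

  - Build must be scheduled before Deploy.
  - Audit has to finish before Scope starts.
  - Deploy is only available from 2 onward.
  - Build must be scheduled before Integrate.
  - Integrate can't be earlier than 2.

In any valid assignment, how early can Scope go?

Precedence pushes Scope to at least 2.
Scope at 2 is achievable: Scope in 2, Deploy in 2, Audit in 1, Design in 1, Build in 1, Integrate in 2.

2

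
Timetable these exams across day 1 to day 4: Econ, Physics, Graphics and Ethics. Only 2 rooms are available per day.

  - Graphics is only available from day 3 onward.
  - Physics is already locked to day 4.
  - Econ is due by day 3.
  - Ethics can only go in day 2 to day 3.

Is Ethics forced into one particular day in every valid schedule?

Ethics can be day 2 (e.g. Ethics in day 2, Econ in day 1, Graphics in day 3, Physics in day 4) or day 3 (e.g. Physics=day 4, Econ=day 1, Graphics=day 3, Ethics=day 3).

No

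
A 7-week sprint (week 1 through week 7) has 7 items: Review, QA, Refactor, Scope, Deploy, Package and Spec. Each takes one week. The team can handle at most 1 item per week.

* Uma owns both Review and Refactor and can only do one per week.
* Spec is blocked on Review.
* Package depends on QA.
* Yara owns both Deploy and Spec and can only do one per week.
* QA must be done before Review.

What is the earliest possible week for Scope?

Scope at week 1 is achievable: Review -> week 3; Refactor -> week 6; Spec -> week 5; Package -> week 4; Scope -> week 1; Deploy -> week 7; QA -> week 2.

week 1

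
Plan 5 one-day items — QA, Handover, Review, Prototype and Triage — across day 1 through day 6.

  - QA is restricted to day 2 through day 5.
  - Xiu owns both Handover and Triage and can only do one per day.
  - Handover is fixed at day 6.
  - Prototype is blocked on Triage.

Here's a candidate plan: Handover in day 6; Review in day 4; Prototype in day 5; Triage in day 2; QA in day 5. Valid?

Valid

Xiu owns both Handover and Triage and can only do one per day — holds.
QA is restricted to day 2 through day 5 — holds.
Prototype is blocked on Triage — holds.
Handover is fixed at day 6 — holds.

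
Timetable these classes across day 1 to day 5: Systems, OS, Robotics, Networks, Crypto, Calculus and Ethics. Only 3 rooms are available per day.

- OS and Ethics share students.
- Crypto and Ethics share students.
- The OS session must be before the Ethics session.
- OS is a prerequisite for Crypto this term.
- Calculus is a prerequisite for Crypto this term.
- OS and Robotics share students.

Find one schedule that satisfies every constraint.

Crypto in day 2; Ethics in day 3; Systems in day 1; Networks in day 2; OS in day 1; Robotics in day 2; Calculus in day 1

Checking: OS(day 1) before Crypto(day 2); OS(day 1) before Ethics(day 3); Calculus(day 1) before Crypto(day 2); OS(day 1) != Ethics(day 3); OS(day 1) != Robotics(day 2); Crypto(day 2) != Ethics(day 3); max 3 per day (cap 3).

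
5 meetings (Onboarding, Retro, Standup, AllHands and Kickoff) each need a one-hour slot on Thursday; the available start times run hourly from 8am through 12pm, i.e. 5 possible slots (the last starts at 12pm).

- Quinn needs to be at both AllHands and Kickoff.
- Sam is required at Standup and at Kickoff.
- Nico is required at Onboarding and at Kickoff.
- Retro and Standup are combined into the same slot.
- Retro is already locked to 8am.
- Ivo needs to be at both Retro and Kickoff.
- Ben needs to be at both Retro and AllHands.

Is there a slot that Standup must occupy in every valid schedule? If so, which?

Standup must be in the same slot as Retro, which can't be after 8am, so Standup is at most 8am.
So Standup is pinned to 8am.

8am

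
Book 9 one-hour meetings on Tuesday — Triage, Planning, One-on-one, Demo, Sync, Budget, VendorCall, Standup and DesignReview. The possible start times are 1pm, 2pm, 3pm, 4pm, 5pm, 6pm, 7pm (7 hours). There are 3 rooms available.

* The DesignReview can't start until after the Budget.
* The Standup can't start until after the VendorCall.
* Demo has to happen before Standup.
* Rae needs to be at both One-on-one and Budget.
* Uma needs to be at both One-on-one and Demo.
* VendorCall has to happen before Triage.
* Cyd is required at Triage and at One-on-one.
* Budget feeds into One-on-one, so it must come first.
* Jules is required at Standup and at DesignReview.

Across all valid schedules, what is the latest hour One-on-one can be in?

Precedence pushes One-on-one to at least 2pm.
One-on-one at 7pm is achievable: Budget=1pm; Standup=2pm; One-on-one=7pm; Sync=3pm; VendorCall=1pm; Triage=2pm; DesignReview=3pm; Planning=2pm; Demo=1pm.

7pm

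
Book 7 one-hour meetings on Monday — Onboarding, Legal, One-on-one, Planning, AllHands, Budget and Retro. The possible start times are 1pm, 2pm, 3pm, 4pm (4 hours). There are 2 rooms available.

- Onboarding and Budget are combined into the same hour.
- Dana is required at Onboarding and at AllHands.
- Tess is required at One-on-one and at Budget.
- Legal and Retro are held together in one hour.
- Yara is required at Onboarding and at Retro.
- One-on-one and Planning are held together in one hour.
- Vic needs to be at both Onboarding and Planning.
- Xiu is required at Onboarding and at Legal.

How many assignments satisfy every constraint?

Splitting on Onboarding: it can be 1pm (6), 2pm (6), 3pm (6), 4pm (6). Listing each branch's schedules as (Legal, One-on-one, Planning, AllHands, Budget, Retro):
Onboarding=1pm: (2pm,3pm,3pm,4pm,1pm,2pm) (2pm,4pm,4pm,3pm,1pm,2pm) (3pm,2pm,2pm,4pm,1pm,3pm) (3pm,4pm,4pm,2pm,1pm,3pm) (4pm,2pm,2pm,3pm,1pm,4pm) (4pm,3pm,3pm,2pm,1pm,4pm) — 6.
Onboarding=2pm: (1pm,3pm,3pm,4pm,2pm,1pm) (1pm,4pm,4pm,3pm,2pm,1pm) (3pm,1pm,1pm,4pm,2pm,3pm) (3pm,4pm,4pm,1pm,2pm,3pm) (4pm,1pm,1pm,3pm,2pm,4pm) (4pm,3pm,3pm,1pm,2pm,4pm) — 6.
Onboarding=3pm: (1pm,2pm,2pm,4pm,3pm,1pm) (1pm,4pm,4pm,2pm,3pm,1pm) (2pm,1pm,1pm,4pm,3pm,2pm) (2pm,4pm,4pm,1pm,3pm,2pm) (4pm,1pm,1pm,2pm,3pm,4pm) (4pm,2pm,2pm,1pm,3pm,4pm) — 6.
Onboarding=4pm: (1pm,2pm,2pm,3pm,4pm,1pm) (1pm,3pm,3pm,2pm,4pm,1pm) (2pm,1pm,1pm,3pm,4pm,2pm) (2pm,3pm,3pm,1pm,4pm,2pm) (3pm,1pm,1pm,2pm,4pm,3pm) (3pm,2pm,2pm,1pm,4pm,3pm) — 6.
Summing: 6 + 6 + 6 + 6 = 24.

24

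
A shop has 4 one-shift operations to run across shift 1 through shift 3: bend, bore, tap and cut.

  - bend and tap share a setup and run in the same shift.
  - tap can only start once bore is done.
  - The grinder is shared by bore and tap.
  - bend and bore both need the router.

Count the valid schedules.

Splitting on bend: it can be shift 2 (3), shift 3 (6). Listing each branch's schedules as (bore, tap, cut) by shift number:
bend=shift 2: (1,2,1) (1,2,2) (1,2,3) — 3.
bend=shift 3: (1,3,1) (1,3,2) (1,3,3) (2,3,1) (2,3,2) (2,3,3) — 6.
Summing: 3 + 6 = 9.

9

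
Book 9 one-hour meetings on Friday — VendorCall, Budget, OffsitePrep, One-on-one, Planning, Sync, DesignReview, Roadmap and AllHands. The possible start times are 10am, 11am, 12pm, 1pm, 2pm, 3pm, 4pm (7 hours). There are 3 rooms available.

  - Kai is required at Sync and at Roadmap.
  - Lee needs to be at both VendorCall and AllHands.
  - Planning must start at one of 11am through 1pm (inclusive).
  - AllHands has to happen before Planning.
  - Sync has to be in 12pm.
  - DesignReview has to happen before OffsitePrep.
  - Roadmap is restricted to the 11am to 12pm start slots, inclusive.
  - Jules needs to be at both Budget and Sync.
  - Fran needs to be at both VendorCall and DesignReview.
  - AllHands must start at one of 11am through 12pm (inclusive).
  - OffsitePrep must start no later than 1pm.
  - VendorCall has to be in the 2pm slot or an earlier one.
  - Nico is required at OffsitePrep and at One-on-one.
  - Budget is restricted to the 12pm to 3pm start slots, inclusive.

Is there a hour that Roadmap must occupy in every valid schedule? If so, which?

Roadmap's window is 11am–12pm.
Sync is fixed at 12pm, and Roadmap can't share a hour with Sync.
So Roadmap must be 11am.

11am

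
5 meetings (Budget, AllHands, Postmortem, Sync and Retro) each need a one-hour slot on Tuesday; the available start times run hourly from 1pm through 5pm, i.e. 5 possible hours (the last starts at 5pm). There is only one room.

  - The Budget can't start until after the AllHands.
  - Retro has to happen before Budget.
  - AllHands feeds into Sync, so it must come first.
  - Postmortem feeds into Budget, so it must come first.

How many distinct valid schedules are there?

18

Splitting on Budget: it can be 4pm (6), 5pm (12). Listing each branch's schedules as (AllHands, Postmortem, Sync, Retro):
Budget=4pm: (1pm,2pm,5pm,3pm) (1pm,3pm,5pm,2pm) (2pm,1pm,5pm,3pm) (2pm,3pm,5pm,1pm) (3pm,1pm,5pm,2pm) (3pm,2pm,5pm,1pm) — 6.
Budget=5pm: (1pm,2pm,3pm,4pm) (1pm,2pm,4pm,3pm) (1pm,3pm,2pm,4pm) (1pm,3pm,4pm,2pm) (1pm,4pm,2pm,3pm) (1pm,4pm,3pm,2pm) (2pm,1pm,3pm,4pm) (2pm,1pm,4pm,3pm) (2pm,3pm,4pm,1pm) (2pm,4pm,3pm,1pm) (3pm,1pm,4pm,2pm) (3pm,2pm,4pm,1pm) — 12.
Summing: 6 + 12 = 18.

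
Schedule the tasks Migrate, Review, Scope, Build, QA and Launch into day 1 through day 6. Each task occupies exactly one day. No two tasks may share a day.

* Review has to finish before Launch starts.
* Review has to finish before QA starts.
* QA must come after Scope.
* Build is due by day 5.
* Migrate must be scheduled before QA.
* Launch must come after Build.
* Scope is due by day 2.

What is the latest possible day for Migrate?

Downstream work caps Migrate at day 5.
Migrate at day 5 is achievable: Build -> day 2, Scope -> day 1, QA -> day 6, Launch -> day 4, Review -> day 3, Migrate -> day 5.

day 5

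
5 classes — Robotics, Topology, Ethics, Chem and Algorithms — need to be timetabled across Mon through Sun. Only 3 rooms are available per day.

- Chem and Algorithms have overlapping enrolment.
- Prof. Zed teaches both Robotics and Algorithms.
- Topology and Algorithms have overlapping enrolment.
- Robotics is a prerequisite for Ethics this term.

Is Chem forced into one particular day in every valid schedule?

No

Chem can be Mon (e.g. Ethics -> Tue, Chem -> Mon, Robotics -> Mon, Algorithms -> Tue, Topology -> Mon) or Tue (e.g. Ethics=Tue, Algorithms=Wed, Topology=Mon, Chem=Tue, Robotics=Mon).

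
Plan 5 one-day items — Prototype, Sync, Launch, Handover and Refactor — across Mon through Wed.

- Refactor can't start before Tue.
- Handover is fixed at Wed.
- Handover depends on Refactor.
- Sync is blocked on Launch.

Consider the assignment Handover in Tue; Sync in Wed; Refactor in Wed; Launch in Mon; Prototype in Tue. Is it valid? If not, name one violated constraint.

Sync is blocked on Launch — holds.
Handover is fixed at Wed — violated.
Refactor can't start before Tue — holds.
Handover depends on Refactor — violated.

No — it violates: Handover depends on Refactor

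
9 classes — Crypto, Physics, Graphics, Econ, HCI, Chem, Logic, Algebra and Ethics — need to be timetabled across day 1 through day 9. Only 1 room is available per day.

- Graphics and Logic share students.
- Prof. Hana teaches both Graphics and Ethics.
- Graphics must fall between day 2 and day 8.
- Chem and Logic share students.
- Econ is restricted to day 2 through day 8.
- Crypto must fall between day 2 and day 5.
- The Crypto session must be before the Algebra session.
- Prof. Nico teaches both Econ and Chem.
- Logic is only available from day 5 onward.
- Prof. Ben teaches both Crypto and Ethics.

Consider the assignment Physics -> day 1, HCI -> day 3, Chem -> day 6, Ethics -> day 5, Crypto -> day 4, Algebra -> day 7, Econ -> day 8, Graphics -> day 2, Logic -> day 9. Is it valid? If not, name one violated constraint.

Yes, all constraints hold

Crypto must fall between day 2 and day 5 — holds.
Econ is restricted to day 2 through day 8 — holds.
Graphics and Logic share students — holds.
Logic is only available from day 5 onward — holds.
Prof. Nico teaches both Econ and Chem — holds.
The Crypto session must be before the Algebra session — holds.
Only 1 room is available per day — holds.
Prof. Ben teaches both Crypto and Ethics — holds.
Chem and Logic share students — holds.
Graphics must fall between day 2 and day 8 — holds.
Prof. Hana teaches both Graphics and Ethics — holds.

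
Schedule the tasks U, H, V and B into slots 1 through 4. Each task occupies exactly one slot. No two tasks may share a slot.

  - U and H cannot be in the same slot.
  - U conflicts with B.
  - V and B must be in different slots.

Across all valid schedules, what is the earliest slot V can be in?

1

V at 1 is achievable: H=3, V=1, U=2, B=4.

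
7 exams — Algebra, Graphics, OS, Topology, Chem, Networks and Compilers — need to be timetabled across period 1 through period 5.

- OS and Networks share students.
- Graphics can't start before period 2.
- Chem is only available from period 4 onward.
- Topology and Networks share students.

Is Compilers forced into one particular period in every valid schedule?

Compilers can be period 1 (e.g. Topology in period 1; Graphics in period 2; Compilers in period 1; Networks in period 2; OS in period 1; Algebra in period 1; Chem in period 4) or period 2 (e.g. Graphics -> period 2; Networks -> period 2; Topology -> period 1; Algebra -> period 1; OS -> period 1; Chem -> period 4; Compilers -> period 2).

No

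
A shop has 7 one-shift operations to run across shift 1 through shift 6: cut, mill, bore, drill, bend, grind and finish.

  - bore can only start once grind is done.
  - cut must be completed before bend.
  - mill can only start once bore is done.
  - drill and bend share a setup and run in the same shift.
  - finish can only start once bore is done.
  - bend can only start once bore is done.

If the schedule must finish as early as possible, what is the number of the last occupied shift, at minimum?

3

The precedence chain requires at least 3 distinct shifts.
3 works (last occupied shift: shift 3): for example mill=shift 3; cut=shift 1; finish=shift 3; drill=shift 3; grind=shift 1; bend=shift 3; bore=shift 2.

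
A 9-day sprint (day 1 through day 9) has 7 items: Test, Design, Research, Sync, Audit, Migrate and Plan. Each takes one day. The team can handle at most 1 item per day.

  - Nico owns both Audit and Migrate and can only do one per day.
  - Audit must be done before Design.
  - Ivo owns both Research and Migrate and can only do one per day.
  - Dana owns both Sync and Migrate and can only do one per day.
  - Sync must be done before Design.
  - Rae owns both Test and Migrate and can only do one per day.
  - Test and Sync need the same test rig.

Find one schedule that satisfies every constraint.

Sync in day 1, Test in day 4, Research in day 5, Migrate in day 6, Plan in day 7, Design in day 3, Audit in day 2

Checking: Sync(day 1) before Design(day 3); Audit(day 2) before Design(day 3); Test(day 4) != Sync(day 1); Audit(day 2) != Migrate(day 6); Test(day 4) != Migrate(day 6); Sync(day 1) != Migrate(day 6); Research(day 5) != Migrate(day 6); max 1 per day (cap 1).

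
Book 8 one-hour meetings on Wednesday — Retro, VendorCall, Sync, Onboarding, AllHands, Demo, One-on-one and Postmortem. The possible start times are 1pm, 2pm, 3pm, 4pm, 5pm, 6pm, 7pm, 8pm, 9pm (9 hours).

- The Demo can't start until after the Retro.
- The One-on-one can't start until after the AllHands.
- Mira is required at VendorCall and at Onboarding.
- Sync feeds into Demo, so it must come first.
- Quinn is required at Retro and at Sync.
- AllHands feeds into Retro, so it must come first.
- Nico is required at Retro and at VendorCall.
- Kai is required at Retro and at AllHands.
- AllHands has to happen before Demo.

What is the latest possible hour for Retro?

8pm

Precedence pushes Retro to at least 2pm; downstream work caps Retro at 8pm.
Retro at 8pm is achievable: Onboarding in 2pm; AllHands in 1pm; Demo in 9pm; VendorCall in 1pm; Postmortem in 1pm; Sync in 1pm; One-on-one in 2pm; Retro in 8pm.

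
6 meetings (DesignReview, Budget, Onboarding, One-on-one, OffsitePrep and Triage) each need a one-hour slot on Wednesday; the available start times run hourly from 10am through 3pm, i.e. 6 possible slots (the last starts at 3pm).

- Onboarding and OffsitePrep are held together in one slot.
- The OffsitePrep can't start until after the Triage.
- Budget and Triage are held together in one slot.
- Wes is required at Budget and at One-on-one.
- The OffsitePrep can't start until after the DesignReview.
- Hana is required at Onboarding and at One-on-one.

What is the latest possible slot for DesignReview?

Downstream work caps DesignReview at 2pm.
DesignReview at 2pm is achievable: OffsitePrep -> 3pm; DesignReview -> 2pm; Triage -> 10am; Budget -> 10am; One-on-one -> 11am; Onboarding -> 3pm.

2pm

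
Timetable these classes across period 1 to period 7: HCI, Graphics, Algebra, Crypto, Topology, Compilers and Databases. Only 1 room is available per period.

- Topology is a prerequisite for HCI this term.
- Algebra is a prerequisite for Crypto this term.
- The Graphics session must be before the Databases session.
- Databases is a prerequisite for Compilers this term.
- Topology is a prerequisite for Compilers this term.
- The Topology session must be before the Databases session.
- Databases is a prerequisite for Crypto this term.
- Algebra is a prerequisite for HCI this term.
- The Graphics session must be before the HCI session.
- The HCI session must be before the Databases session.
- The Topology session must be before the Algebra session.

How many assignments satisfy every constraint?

6

Splitting on Graphics: it can be period 1 (2), period 2 (2), period 3 (2). Listing each branch's schedules as (HCI, Algebra, Crypto, Topology, Compilers, Databases) by period number:
Graphics=period 1: (4,3,6,2,7,5) (4,3,7,2,6,5) — 2.
Graphics=period 2: (4,3,6,1,7,5) (4,3,7,1,6,5) — 2.
Graphics=period 3: (4,2,6,1,7,5) (4,2,7,1,6,5) — 2.
Summing: 2 + 2 + 2 = 6.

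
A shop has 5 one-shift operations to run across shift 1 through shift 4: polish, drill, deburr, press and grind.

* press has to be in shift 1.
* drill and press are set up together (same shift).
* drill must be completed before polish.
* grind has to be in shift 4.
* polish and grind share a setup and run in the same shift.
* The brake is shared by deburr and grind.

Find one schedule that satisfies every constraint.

deburr -> shift 1; polish -> shift 4; drill -> shift 1; grind -> shift 4; press -> shift 1

Checking: drill(shift 1) before polish(shift 4); deburr(shift 1) != grind(shift 4); polish = grind = shift 4; drill = press = shift 1; grind=shift 4 in [shift 4,shift 4]; press=shift 1 in [shift 1,shift 1].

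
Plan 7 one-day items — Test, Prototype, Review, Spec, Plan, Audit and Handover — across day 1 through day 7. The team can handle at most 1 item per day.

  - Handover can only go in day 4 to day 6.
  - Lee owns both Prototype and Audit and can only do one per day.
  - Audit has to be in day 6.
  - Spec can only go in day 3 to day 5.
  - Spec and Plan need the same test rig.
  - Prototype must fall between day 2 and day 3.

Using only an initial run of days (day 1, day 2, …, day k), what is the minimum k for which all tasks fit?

7 days

With at most 1 per day and 7 tasks, at least 7 days are needed.
Audit can't be placed before day 6, so the schedule must run through at least day 6.
7 works (last occupied day: day 7): for example Test in day 1, Audit in day 6, Spec in day 3, Handover in day 4, Plan in day 7, Review in day 5, Prototype in day 2.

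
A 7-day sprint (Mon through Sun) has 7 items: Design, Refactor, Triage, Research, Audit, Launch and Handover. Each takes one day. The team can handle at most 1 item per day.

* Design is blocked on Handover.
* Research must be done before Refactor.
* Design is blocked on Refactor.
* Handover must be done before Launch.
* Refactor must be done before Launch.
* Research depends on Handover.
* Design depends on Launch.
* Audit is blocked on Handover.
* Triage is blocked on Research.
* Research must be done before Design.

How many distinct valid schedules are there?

24

Splitting on Design: it can be Fri (2), Sat (7), Sun (15). Listing each branch's schedules as (Refactor, Triage, Research, Audit, Launch, Handover):
Design=Fri: (Wed,Sat,Tue,Sun,Thu,Mon) (Wed,Sun,Tue,Sat,Thu,Mon) — 2.
Design=Sat: (Wed,Thu,Tue,Sun,Fri,Mon) (Wed,Fri,Tue,Sun,Thu,Mon) (Wed,Sun,Tue,Thu,Fri,Mon) (Wed,Sun,Tue,Fri,Thu,Mon) (Thu,Wed,Tue,Sun,Fri,Mon) (Thu,Sun,Tue,Wed,Fri,Mon) (Thu,Sun,Wed,Tue,Fri,Mon) — 7.
Design=Sun: (Wed,Thu,Tue,Fri,Sat,Mon) (Wed,Thu,Tue,Sat,Fri,Mon) (Wed,Fri,Tue,Thu,Sat,Mon) (Wed,Fri,Tue,Sat,Thu,Mon) (Wed,Sat,Tue,Thu,Fri,Mon) (Wed,Sat,Tue,Fri,Thu,Mon) (Thu,Wed,Tue,Fri,Sat,Mon) (Thu,Wed,Tue,Sat,Fri,Mon) (Thu,Fri,Tue,Wed,Sat,Mon) (Thu,Fri,Wed,Tue,Sat,Mon) (Thu,Sat,Tue,Wed,Fri,Mon) (Thu,Sat,Wed,Tue,Fri,Mon) (Fri,Wed,Tue,Thu,Sat,Mon) (Fri,Thu,Tue,Wed,Sat,Mon) (Fri,Thu,Wed,Tue,Sat,Mon) — 15.
Summing: 2 + 7 + 15 = 24.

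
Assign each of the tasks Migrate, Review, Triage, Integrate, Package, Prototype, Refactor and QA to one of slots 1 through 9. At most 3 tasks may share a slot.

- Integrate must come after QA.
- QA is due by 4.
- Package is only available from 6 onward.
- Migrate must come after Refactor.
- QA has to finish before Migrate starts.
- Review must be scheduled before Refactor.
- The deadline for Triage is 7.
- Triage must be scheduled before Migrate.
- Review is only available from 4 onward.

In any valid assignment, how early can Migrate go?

Precedence pushes Migrate to at least 6.
Migrate at 6 is achievable: Review -> 4, Refactor -> 5, QA -> 1, Package -> 6, Integrate -> 2, Prototype -> 1, Triage -> 1, Migrate -> 6.

6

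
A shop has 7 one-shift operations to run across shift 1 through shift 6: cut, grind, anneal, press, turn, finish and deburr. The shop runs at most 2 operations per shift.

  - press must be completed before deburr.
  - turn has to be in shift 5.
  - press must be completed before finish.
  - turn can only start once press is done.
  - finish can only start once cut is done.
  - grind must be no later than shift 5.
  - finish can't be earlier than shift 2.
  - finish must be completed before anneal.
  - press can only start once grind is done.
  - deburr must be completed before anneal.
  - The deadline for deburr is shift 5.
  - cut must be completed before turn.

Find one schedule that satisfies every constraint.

anneal in shift 4; deburr in shift 3; grind in shift 1; press in shift 2; finish in shift 3; turn in shift 5; cut in shift 1

Checking: press(shift 2) before deburr(shift 3); cut(shift 1) before turn(shift 5); grind(shift 1) before press(shift 2); press(shift 2) before finish(shift 3); press(shift 2) before turn(shift 5); finish(shift 3) before anneal(shift 4); deburr(shift 3) before anneal(shift 4); cut(shift 1) before finish(shift 3); deburr=shift 3 in [shift 1,shift 5]; finish=shift 3 in [shift 2,shift 6]; turn=shift 5 in [shift 5,shift 5]; grind=shift 1 in [shift 1,shift 5]; max 2 per shift (cap 2).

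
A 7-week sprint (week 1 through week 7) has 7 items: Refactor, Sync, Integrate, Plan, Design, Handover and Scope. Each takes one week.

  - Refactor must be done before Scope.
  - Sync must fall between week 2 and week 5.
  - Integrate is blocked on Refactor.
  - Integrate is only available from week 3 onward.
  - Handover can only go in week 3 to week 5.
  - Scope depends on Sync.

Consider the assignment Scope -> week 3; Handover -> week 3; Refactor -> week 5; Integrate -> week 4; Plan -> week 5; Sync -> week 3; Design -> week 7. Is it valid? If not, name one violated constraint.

Handover can only go in week 3 to week 5 — holds.
Integrate is blocked on Refactor — violated.
Integrate is only available from week 3 onward — holds.
Scope depends on Sync — violated.
Refactor must be done before Scope — violated.
Sync must fall between week 2 and week 5 — holds.

Invalid. Refactor must be done before Scope.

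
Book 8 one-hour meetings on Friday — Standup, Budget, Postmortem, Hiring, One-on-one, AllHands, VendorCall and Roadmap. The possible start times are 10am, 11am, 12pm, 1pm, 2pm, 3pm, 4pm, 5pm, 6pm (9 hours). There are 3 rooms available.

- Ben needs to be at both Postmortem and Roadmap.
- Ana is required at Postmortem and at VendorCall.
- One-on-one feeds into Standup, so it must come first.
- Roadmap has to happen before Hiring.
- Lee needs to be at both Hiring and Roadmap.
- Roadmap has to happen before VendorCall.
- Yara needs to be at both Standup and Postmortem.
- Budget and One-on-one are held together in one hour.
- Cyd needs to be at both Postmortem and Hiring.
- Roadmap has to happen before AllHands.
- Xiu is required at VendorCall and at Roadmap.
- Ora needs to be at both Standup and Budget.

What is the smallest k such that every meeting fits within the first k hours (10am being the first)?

3

The precedence chain requires at least 2 distinct hours.
With at most 3 per hour and 8 meetings, at least 3 hours are needed.
3 works (last occupied hour: 12pm): for example Roadmap=10am; Standup=11am; Budget=10am; One-on-one=10am; Hiring=11am; Postmortem=12pm; VendorCall=11am; AllHands=12pm.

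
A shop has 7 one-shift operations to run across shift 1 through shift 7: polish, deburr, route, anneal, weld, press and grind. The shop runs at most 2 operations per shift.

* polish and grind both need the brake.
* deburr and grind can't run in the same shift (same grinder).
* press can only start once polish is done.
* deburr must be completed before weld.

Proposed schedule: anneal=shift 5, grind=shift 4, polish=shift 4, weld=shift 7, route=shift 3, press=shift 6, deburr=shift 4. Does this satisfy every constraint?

No. deburr and grind can't run in the same shift (same grinder) is not satisfied.

deburr and grind can't run in the same shift (same grinder) — violated.
deburr must be completed before weld — holds.
The shop runs at most 2 operations per shift — violated.
press can only start once polish is done — holds.
polish and grind both need the brake — violated.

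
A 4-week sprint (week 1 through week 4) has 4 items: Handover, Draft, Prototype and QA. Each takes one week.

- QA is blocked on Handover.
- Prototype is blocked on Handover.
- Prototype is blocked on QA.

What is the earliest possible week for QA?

Precedence pushes QA to at least week 2; downstream work caps QA at week 3.
QA at week 2 is achievable: Handover=week 1, Draft=week 1, QA=week 2, Prototype=week 3.

week 2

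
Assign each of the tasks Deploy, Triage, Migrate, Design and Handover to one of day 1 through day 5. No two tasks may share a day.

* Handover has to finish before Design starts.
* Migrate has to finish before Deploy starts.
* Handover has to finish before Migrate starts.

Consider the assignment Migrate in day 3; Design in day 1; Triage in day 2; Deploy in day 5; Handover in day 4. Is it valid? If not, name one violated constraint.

Handover has to finish before Migrate starts — violated.
Migrate has to finish before Deploy starts — holds.
No two tasks may share a day — holds.
Handover has to finish before Design starts — violated.

Invalid. Handover has to finish before Design starts.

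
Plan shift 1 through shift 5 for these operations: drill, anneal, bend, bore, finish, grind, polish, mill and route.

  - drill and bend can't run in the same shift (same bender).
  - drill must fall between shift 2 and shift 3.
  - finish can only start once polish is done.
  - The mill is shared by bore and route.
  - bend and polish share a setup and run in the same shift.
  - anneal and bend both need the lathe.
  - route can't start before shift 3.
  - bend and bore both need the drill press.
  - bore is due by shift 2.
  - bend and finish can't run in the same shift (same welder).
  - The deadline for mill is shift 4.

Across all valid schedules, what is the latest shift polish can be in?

Downstream work caps polish at shift 4.
polish at shift 4 is achievable: bend in shift 4; finish in shift 5; drill in shift 2; anneal in shift 1; grind in shift 1; polish in shift 4; bore in shift 1; route in shift 3; mill in shift 1.

shift 4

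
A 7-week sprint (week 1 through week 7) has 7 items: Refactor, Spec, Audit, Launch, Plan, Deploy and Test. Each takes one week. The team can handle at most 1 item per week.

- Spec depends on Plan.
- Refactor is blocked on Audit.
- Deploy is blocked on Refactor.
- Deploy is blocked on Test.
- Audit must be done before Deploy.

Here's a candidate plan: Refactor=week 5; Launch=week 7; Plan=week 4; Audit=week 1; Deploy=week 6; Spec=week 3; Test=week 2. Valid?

The team can handle at most 1 item per week — holds.
Deploy is blocked on Refactor — holds.
Audit must be done before Deploy — holds.
Deploy is blocked on Test — holds.
Spec depends on Plan — violated.
Refactor is blocked on Audit — holds.

No — it violates: Spec depends on Plan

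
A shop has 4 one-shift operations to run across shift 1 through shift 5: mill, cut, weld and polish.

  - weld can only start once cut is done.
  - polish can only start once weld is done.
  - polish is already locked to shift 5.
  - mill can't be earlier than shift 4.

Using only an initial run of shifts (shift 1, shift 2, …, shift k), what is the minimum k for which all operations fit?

The precedence chain requires at least 3 distinct shifts.
polish can't be placed before shift 5, so the schedule must run through at least shift 5.
5 works (last occupied shift: shift 5): for example weld=shift 2; polish=shift 5; cut=shift 1; mill=shift 4.

5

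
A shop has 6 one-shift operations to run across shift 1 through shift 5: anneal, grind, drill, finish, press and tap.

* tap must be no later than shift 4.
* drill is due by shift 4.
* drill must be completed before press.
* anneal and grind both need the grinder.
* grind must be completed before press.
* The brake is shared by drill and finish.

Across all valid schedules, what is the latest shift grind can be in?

Downstream work caps grind at shift 4.
grind at shift 4 is achievable: drill in shift 1; tap in shift 1; anneal in shift 1; finish in shift 2; press in shift 5; grind in shift 4.

shift 4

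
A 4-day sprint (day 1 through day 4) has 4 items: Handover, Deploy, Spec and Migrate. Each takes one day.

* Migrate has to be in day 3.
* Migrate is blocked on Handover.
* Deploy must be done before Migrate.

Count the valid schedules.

16

Splitting on Handover: it can be day 1 (8), day 2 (8). Listing each branch's schedules as (Deploy, Spec, Migrate) by day number:
Handover=day 1: (1,1,3) (1,2,3) (1,3,3) (1,4,3) (2,1,3) (2,2,3) (2,3,3) (2,4,3) — 8.
Handover=day 2: (1,1,3) (1,2,3) (1,3,3) (1,4,3) (2,1,3) (2,2,3) (2,3,3) (2,4,3) — 8.
Summing: 8 + 8 = 16.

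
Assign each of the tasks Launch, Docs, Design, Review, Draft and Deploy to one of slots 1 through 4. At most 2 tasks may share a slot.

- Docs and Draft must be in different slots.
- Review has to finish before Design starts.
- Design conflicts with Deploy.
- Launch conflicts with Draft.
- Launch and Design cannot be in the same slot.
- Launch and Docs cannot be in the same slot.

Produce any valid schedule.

Deploy -> 3, Draft -> 3, Design -> 2, Launch -> 1, Docs -> 2, Review -> 1

Checking: Review(1) before Design(2); Launch(1) != Docs(2); Design(2) != Deploy(3); Launch(1) != Draft(3); Docs(2) != Draft(3); Launch(1) != Design(2); max 2 per slot (cap 2).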